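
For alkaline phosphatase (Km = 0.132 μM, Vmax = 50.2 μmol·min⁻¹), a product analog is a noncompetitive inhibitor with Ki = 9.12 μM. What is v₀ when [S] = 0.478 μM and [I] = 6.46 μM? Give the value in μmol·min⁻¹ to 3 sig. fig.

With α = 1 + [I]/Ki = 1 + 6.46/9.12 = 1.708, the noncompetitive rate law is v = (Vmax/α)·[S] / (Km + [S]).
v = (50.2/1.708)×0.478 / (0.132 + 0.478) = 14.05/0.6100 = 23.0 μmol·min⁻¹.

23.0 μmol·min⁻¹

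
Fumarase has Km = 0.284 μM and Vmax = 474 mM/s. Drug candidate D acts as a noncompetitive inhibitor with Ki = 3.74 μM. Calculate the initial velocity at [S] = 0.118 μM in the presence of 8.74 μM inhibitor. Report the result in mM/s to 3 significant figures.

With α = 1 + [I]/Ki = 1 + 8.74/3.74 = 3.337, the noncompetitive rate law is v = (Vmax/α)·[S] / (Km + [S]).
v = (474/3.337)×0.118 / (0.284 + 0.118) = 16.76/0.4020 = 41.7 mM/s.

41.7 mM/s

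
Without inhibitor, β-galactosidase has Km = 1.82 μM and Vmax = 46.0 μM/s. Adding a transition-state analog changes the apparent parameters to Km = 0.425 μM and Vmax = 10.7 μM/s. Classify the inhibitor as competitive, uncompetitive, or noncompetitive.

uncompetitive

Both Km and Vmax decrease by the same factor (~4.28-fold) — characteristic of uncompetitive inhibition.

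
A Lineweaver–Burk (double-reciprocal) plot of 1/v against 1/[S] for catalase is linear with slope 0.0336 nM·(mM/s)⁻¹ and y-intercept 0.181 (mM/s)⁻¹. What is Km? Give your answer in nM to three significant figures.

y-intercept = 1/Vmax ⇒ Vmax = 5.52 mM/s; slope = Km/Vmax ⇒ Km = slope × Vmax.
Km = 0.0336 × 5.52 = 0.186 nM.

0.186 nM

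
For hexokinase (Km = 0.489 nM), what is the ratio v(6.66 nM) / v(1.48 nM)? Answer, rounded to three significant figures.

1.24

Since Vmax cancels, v₂/v₁ = [S]₂(Km+[S]₁) / [S]₁(Km+[S]₂).
= 6.66×(0.489+1.48) / (1.48×(0.489+6.66)) = 13.11/10.58 = 1.24.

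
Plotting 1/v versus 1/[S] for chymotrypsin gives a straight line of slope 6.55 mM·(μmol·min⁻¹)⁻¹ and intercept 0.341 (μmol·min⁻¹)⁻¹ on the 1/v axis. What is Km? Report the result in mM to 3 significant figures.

y-intercept = 1/Vmax ⇒ Vmax = 2.93 μmol·min⁻¹; slope = Km/Vmax ⇒ Km = slope × Vmax.
Km = 6.55 × 2.93 = 19.2 mM.

19.2 mM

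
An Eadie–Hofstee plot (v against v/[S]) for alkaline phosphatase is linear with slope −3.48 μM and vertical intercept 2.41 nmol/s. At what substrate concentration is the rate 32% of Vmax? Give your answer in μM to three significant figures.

The Eadie–Hofstee slope gives Km = 3.48 μM (slope = −Km).
v/Vmax = [S]/(Km+[S]) = 0.32 ⇒ [S] = Km·0.32/(1−0.32) = 3.48 × 0.4706 = 1.64 μM.

1.64 μM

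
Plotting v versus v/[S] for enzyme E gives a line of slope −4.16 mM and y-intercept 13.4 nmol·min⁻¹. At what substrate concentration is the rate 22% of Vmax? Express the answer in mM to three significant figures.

The Eadie–Hofstee slope gives Km = 4.16 mM (slope = −Km).
v/Vmax = [S]/(Km+[S]) = 0.22 ⇒ [S] = Km·0.22/(1−0.22) = 4.16 × 0.2821 = 1.17 mM.

1.17 mM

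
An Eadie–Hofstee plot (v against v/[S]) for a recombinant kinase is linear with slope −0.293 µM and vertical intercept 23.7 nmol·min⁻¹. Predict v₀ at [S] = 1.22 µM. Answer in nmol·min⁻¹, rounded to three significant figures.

In the Eadie–Hofstee form v = Vmax − Km·(v/[S]), the slope is −Km and the intercept is Vmax, so Km = 0.293 µM and Vmax = 23.7 nmol·min⁻¹.
v = 23.7 × 1.22/(0.293 + 1.22) = 19.1 nmol·min⁻¹.

19.1 nmol·min⁻¹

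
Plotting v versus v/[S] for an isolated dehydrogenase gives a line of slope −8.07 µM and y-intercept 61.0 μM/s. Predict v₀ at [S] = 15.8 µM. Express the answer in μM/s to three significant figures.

40.4 μM/s

In the Eadie–Hofstee form v = Vmax − Km·(v/[S]), the slope is −Km and the intercept is Vmax, so Km = 8.07 µM and Vmax = 61.0 μM/s.
v = 61.0 × 15.8/(8.07 + 15.8) = 40.4 μM/s.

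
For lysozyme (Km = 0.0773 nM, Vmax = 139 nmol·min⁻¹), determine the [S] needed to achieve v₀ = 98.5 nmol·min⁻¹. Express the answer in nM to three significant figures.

Rearranging v = Vmax[S]/(Km+[S]) gives [S] = Km·v/(Vmax − v).
[S] = 0.0773 × 98.5 / (139 − 98.5) = 7.614/40.50 = 0.188 nM.

0.188 nM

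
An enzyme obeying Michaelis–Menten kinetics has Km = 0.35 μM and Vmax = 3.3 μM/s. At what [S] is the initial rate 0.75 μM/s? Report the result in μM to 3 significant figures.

Rearranging v = Vmax[S]/(Km+[S]) gives [S] = Km·v/(Vmax − v).
[S] = 0.35 × 0.75 / (3.3 − 0.75) = 0.2625/2.550 = 0.103 μM.

0.103 μM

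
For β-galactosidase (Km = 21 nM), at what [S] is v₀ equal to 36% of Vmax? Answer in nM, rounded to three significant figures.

v/Vmax = [S]/(Km+[S]) = 0.36, so [S] = Km·0.36/(1 − 0.36) = 21 × 0.5625.
[S] = 11.8 nM.

11.8 nM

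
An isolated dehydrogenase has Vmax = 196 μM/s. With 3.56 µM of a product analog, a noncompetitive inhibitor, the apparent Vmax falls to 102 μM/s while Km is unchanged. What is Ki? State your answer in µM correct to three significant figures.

Noncompetitive: Vmax,app = Vmax/α with α = 1 + [I]/Ki.
α = Vmax/Vmax,app = 196/102 = 1.922.
Since α = 1 + [I]/Ki, [I]/Ki = 1.922 − 1 = 0.9216 and Ki = 3.56/0.9216 = 3.86 µM.

3.86 µM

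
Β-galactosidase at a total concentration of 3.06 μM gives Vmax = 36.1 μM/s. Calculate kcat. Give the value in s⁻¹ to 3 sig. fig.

11.8 s⁻¹

kcat = Vmax/[E]total = 36.1 μM/s / 3.06 μM = 11.8 s⁻¹.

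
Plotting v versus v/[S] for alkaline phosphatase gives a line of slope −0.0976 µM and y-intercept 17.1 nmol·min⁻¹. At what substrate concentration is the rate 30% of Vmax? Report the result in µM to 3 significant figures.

0.0418 µM

The Eadie–Hofstee slope gives Km = 0.0976 µM (slope = −Km).
v/Vmax = [S]/(Km+[S]) = 0.3 ⇒ [S] = Km·0.3/(1−0.3) = 0.0976 × 0.4286 = 0.0418 µM.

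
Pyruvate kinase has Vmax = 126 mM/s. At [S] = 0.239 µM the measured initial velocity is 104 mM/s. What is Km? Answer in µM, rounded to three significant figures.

From v = Vmax[S]/(Km+[S]), Km = [S](Vmax − v)/v.
Km = 0.239 × (126 − 104) / 104 = 5.258/104 = 0.0506 µM.

0.0506 µM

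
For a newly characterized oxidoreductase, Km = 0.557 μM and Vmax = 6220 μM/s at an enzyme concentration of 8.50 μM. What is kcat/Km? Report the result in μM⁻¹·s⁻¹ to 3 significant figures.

1310 μM⁻¹·s⁻¹

kcat = Vmax/[E]total = 6220/8.50 = 732 s⁻¹.
kcat/Km = 732/0.557 = 1310 μM⁻¹·s⁻¹.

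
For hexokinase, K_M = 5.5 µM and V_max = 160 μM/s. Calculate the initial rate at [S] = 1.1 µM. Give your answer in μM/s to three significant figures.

[S]/(Km+[S]) = 1.1/6.600 = 0.1667, the fractional saturation.
v = 0.1667 × Vmax = 0.1667 × 160 = 26.7 μM/s.

26.7 μM/s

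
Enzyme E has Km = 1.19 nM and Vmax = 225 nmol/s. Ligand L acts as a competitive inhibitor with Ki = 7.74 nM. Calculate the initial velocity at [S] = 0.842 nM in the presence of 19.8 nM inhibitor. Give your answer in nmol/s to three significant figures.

α = 1 + [I]/Ki = 1 + 19.8/7.74 = 3.558.
For a competitive inhibitor, Vmax is unchanged and the apparent Km becomes α·Km: Km,app = 4.23 nM, Vmax,app = 225 nmol/s.
v = Vmax,app·[S]/(Km,app + [S]) = 225 × 0.842/(4.23 + 0.842) = 37.3 nmol/s.

37.3 nmol/s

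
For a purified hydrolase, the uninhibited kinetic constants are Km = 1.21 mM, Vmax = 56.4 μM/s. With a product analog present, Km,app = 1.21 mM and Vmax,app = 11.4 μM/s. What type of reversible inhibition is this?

noncompetitive

Vmax decreases (56.4 → 11.4 μM/s) while Km is unchanged — pure noncompetitive inhibition.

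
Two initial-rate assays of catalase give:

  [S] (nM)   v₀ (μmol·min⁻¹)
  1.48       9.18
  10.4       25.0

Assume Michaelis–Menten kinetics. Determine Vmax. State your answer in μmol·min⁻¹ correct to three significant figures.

In reciprocal form, 1/v = (Km/Vmax)·(1/[S]) + 1/Vmax. The two points give (1/[S], 1/v) = (0.6757, 0.1089) and (0.09615, 0.04000).
Slope = (0.1089 − 0.04000)/(0.6757 − 0.09615) = 0.1189; intercept = 0.1089 − 0.1189×0.6757 = 0.02856.
Vmax = 1/intercept = 35.0 μmol·min⁻¹; Km = slope × Vmax = 0.1189 × 35.0 = 4.16 nM.

35.0 μmol·min⁻¹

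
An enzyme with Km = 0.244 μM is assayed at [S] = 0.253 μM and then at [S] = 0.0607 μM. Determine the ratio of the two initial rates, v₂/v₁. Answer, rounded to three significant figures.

0.391

Since Vmax cancels, v₂/v₁ = [S]₂(Km+[S]₁) / [S]₁(Km+[S]₂).
= 0.0607×(0.244+0.253) / (0.253×(0.244+0.0607)) = 0.03017/0.07709 = 0.391.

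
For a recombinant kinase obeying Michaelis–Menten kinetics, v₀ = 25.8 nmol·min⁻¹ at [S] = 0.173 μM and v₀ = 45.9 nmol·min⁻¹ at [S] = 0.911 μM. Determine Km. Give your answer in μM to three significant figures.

0.204 μM

In reciprocal form, 1/v = (Km/Vmax)·(1/[S]) + 1/Vmax. The two points give (1/[S], 1/v) = (5.780, 0.03876) and (1.098, 0.02179).
Slope = (0.03876 − 0.02179)/(5.780 − 1.098) = 0.003625; intercept = 0.03876 − 0.003625×5.780 = 0.01781.
Vmax = 1/intercept = 56.2 nmol·min⁻¹; Km = slope × Vmax = 0.003625 × 56.2 = 0.204 μM.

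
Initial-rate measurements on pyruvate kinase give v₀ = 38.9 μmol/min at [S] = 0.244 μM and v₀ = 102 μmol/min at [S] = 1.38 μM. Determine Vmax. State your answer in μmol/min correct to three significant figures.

157 μmol/min

In reciprocal form, 1/v = (Km/Vmax)·(1/[S]) + 1/Vmax. The two points give (1/[S], 1/v) = (4.098, 0.02571) and (0.7246, 0.009804).
Slope = (0.02571 − 0.009804)/(4.098 − 0.7246) = 0.004714; intercept = 0.02571 − 0.004714×4.098 = 0.006388.
Vmax = 1/intercept = 157 μmol/min; Km = slope × Vmax = 0.004714 × 157 = 0.738 μM.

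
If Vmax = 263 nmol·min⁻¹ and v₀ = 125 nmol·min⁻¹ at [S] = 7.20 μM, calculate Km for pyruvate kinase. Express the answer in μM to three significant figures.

v/Vmax = 125/263 = 0.4753 = [S]/(Km+[S]).
So Km + [S] = [S]/0.4753 = 15.15 μM, giving Km = 15.15 − 7.20 = 7.95 μM.

7.95 μM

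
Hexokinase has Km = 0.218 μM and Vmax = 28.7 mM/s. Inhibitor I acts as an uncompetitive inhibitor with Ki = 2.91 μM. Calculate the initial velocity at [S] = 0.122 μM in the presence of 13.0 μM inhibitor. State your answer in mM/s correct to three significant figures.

3.96 mM/s

α = 1 + [I]/Ki = 1 + 13.0/2.91 = 5.467.
For an uncompetitive inhibitor, both parameters are divided by α, giving Vmax/α and Km/α: Km,app = 0.0399 μM, Vmax,app = 5.25 mM/s.
v = Vmax,app·[S]/(Km,app + [S]) = 5.25 × 0.122/(0.0399 + 0.122) = 3.96 mM/s.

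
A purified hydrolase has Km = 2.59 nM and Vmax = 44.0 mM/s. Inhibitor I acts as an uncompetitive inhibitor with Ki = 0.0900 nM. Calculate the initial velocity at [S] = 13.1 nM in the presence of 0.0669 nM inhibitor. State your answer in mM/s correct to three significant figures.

With α = 1 + [I]/Ki = 1 + 0.0669/0.0900 = 1.743, the uncompetitive rate law is v = (Vmax/α)·[S] / (Km/α + [S]).
v = (44.0/1.743)×13.1 / (2.59/1.743 + 13.1) = 330.6/14.59 = 22.7 mM/s.

22.7 mM/s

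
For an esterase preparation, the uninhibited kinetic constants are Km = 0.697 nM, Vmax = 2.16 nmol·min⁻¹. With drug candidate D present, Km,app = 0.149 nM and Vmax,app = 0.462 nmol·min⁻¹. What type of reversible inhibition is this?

Both Km and Vmax decrease by the same factor (~4.68-fold) — characteristic of uncompetitive inhibition.

uncompetitive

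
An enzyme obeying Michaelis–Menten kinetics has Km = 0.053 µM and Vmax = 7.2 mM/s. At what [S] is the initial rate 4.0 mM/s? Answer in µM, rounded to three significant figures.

0.0662 µM

The required fractional saturation is v/Vmax = 4.0/7.2 = 0.5556.
Then [S]/(Km+[S]) = 0.5556 ⇒ [S] = 0.053 × 0.5556/(1 − 0.5556) = 0.0662 µM.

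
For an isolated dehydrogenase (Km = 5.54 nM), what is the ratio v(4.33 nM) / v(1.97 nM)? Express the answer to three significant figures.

The fractional saturations are [S]/(Km+[S]) = 1.97/7.510 = 0.2623 and 4.33/9.870 = 0.4387.
v₂/v₁ is just their ratio: 0.4387/0.2623 = 1.67.

1.67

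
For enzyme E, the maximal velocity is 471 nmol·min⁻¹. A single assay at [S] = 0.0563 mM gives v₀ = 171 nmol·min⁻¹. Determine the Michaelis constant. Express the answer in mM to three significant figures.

v/Vmax = 171/471 = 0.3631 = [S]/(Km+[S]).
So Km + [S] = [S]/0.3631 = 0.1551 mM, giving Km = 0.1551 − 0.0563 = 0.0988 mM.

0.0988 mM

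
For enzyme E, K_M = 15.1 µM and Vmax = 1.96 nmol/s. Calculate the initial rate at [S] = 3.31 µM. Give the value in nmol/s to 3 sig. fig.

0.352 nmol/s

[S]/(Km+[S]) = 3.31/18.41 = 0.1798, the fractional saturation.
v = 0.1798 × Vmax = 0.1798 × 1.96 = 0.352 nmol/s.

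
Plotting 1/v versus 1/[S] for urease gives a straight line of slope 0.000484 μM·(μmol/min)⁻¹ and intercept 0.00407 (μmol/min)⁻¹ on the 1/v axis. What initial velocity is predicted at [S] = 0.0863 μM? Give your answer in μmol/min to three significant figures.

103 μmol/min

The y-intercept is 1/Vmax, so Vmax = 1/0.00407 = 246 μmol/min.
The slope is Km/Vmax, so Km = 0.000484 × 246 = 0.119 μM.
Then v = 246 × 0.0863/(0.119 + 0.0863) = 103 μmol/min.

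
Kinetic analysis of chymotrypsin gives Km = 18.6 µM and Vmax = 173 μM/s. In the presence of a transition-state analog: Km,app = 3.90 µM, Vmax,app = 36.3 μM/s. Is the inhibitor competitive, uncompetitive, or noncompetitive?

Both Km and Vmax decrease by the same factor (~4.77-fold) — characteristic of uncompetitive inhibition.

uncompetitive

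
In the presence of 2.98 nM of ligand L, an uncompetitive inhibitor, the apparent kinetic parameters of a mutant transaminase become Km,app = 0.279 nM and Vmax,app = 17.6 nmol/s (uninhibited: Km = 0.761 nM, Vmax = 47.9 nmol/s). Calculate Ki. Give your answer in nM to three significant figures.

1.73 nM

Uncompetitive: Vmax,app = Vmax/α (and Km,app = Km/α) with α = 1 + [I]/Ki.
α = Vmax/Vmax,app = 47.9/17.6 = 2.722.
Ki = [I]/(α − 1) = 2.98/1.722 = 1.73 nM.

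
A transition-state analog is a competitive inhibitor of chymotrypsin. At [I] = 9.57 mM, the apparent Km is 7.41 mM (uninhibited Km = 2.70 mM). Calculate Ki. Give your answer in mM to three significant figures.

Competitive: Km,app = α·Km with α = 1 + [I]/Ki.
α = Km,app/Km = 7.41/2.70 = 2.744.
Ki = [I]/(α − 1) = 9.57/1.744 = 5.49 mM.

5.49 mM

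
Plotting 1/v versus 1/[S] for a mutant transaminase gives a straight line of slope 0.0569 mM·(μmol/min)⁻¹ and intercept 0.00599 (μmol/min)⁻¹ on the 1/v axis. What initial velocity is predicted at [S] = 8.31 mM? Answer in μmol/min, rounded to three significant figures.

The y-intercept is 1/Vmax, so Vmax = 1/0.00599 = 167 μmol/min.
The slope is Km/Vmax, so Km = 0.0569 × 167 = 9.50 mM.
Then v = 167 × 8.31/(9.50 + 8.31) = 77.9 μmol/min.

77.9 μmol/min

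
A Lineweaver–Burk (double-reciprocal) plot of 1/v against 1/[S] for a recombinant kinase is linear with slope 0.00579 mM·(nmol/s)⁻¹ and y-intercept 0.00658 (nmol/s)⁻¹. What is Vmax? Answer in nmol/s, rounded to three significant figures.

152 nmol/s

The y-intercept of a Lineweaver–Burk plot equals 1/Vmax, so Vmax = 1/0.00658 = 152 nmol/s.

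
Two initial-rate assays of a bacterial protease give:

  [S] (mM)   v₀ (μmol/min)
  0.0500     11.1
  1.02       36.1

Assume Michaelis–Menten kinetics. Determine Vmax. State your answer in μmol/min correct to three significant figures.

40.8 μmol/min

In reciprocal form, 1/v = (Km/Vmax)·(1/[S]) + 1/Vmax. The two points give (1/[S], 1/v) = (20.00, 0.09009) and (0.9804, 0.02770).
Slope = (0.09009 − 0.02770)/(20.00 − 0.9804) = 0.003280; intercept = 0.09009 − 0.003280×20.00 = 0.02448.
Vmax = 1/intercept = 40.8 μmol/min; Km = slope × Vmax = 0.003280 × 40.8 = 0.134 mM.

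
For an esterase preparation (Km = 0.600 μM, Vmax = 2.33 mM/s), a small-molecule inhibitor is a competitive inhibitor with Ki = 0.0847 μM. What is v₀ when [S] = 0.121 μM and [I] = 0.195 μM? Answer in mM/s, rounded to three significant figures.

0.134 mM/s

α = 1 + [I]/Ki = 1 + 0.195/0.0847 = 3.302.
For a competitive inhibitor, Vmax is unchanged and the apparent Km becomes α·Km: Km,app = 1.98 μM, Vmax,app = 2.33 mM/s.
v = Vmax,app·[S]/(Km,app + [S]) = 2.33 × 0.121/(1.98 + 0.121) = 0.134 mM/s.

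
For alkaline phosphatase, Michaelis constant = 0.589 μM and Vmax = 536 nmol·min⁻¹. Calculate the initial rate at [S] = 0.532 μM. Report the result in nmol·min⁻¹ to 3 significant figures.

254 nmol·min⁻¹

[S]/(Km+[S]) = 0.532/1.121 = 0.4746, the fractional saturation.
v = 0.4746 × Vmax = 0.4746 × 536 = 254 nmol·min⁻¹.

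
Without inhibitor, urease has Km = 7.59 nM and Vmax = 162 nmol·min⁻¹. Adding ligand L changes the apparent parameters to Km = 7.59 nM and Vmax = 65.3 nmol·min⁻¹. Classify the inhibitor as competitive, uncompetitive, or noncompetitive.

Vmax decreases (162 → 65.3 nmol·min⁻¹) while Km is unchanged — pure noncompetitive inhibition.

noncompetitive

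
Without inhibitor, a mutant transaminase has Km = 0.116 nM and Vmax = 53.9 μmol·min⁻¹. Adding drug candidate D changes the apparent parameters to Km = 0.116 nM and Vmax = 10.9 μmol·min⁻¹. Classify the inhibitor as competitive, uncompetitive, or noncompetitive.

Vmax decreases (53.9 → 10.9 μmol·min⁻¹) while Km is unchanged — pure noncompetitive inhibition.

noncompetitive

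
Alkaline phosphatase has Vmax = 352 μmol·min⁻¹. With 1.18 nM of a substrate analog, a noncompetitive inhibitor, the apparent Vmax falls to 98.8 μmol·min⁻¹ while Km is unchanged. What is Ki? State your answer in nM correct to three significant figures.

0.460 nM

Noncompetitive: Vmax,app = Vmax/α with α = 1 + [I]/Ki.
α = Vmax/Vmax,app = 352/98.8 = 3.563.
Ki = [I]/(α − 1) = 1.18/2.563 = 0.460 nM.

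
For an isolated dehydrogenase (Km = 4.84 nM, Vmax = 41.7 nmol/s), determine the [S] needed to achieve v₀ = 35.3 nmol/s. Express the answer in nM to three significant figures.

26.7 nM

Rearranging v = Vmax[S]/(Km+[S]) gives [S] = Km·v/(Vmax − v).
[S] = 4.84 × 35.3 / (41.7 − 35.3) = 170.9/6.400 = 26.7 nM.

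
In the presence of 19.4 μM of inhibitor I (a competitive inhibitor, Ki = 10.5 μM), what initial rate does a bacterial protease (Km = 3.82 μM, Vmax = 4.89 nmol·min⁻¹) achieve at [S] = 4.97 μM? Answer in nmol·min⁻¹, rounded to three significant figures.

1.53 nmol·min⁻¹

α = 1 + [I]/Ki = 1 + 19.4/10.5 = 2.848.
For a competitive inhibitor, Vmax is unchanged and the apparent Km becomes α·Km: Km,app = 10.9 μM, Vmax,app = 4.89 nmol·min⁻¹.
v = Vmax,app·[S]/(Km,app + [S]) = 4.89 × 4.97/(10.9 + 4.97) = 1.53 nmol·min⁻¹.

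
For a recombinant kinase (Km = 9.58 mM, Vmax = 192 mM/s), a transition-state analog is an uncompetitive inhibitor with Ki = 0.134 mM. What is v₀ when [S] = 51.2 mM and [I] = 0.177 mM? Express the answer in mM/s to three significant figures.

76.6 mM/s

With α = 1 + [I]/Ki = 1 + 0.177/0.134 = 2.321, the uncompetitive rate law is v = (Vmax/α)·[S] / (Km/α + [S]).
v = (192/2.321)×51.2 / (9.58/2.321 + 51.2) = 4236/55.33 = 76.6 mM/s.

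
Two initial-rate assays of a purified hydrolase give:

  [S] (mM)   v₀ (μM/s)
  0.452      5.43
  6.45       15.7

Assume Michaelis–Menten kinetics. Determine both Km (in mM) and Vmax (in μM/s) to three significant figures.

Km = 1.07 mM; Vmax = 18.3 μM/s

From v = Vmax[S]/(Km+[S]), each point gives Vmax = v(Km+[S])/[S].
Equating: 5.43(Km+0.452)/0.452 = 15.7(Km+6.45)/6.45.
12.01·Km + 5.43 = 2.434·Km + 15.7, so (12.01 − 2.434)·Km = 15.7 − 5.43.
Km = 10.27/9.579 = 1.07 mM; then Vmax = 5.43(1.07+0.452)/0.452 = 18.3 μM/s.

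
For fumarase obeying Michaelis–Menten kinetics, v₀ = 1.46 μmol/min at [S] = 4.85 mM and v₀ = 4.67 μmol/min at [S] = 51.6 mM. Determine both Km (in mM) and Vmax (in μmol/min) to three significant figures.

From v = Vmax[S]/(Km+[S]), each point gives Vmax = v(Km+[S])/[S].
Equating: 1.46(Km+4.85)/4.85 = 4.67(Km+51.6)/51.6.
0.3010·Km + 1.46 = 0.09050·Km + 4.67, so (0.3010 − 0.09050)·Km = 4.67 − 1.46.
Km = 3.210/0.2105 = 15.2 mM; then Vmax = 1.46(15.2+4.85)/4.85 = 6.05 μmol/min.

Km = 15.2 mM; Vmax = 6.05 μmol/min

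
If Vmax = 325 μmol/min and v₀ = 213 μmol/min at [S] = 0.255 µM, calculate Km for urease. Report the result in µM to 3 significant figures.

v/Vmax = 213/325 = 0.6554 = [S]/(Km+[S]).
So Km + [S] = [S]/0.6554 = 0.3891 µM, giving Km = 0.3891 − 0.255 = 0.134 µM.

0.134 µM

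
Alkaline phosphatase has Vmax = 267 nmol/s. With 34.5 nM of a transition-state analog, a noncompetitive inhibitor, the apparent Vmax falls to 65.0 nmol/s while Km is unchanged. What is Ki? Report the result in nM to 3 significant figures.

Noncompetitive: Vmax,app = Vmax/α with α = 1 + [I]/Ki.
α = Vmax/Vmax,app = 267/65.0 = 4.108.
Since α = 1 + [I]/Ki, [I]/Ki = 4.108 − 1 = 3.108 and Ki = 34.5/3.108 = 11.1 nM.

11.1 nM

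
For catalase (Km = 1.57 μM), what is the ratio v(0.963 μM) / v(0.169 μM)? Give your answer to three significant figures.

3.91

The fractional saturations are [S]/(Km+[S]) = 0.169/1.739 = 0.09718 and 0.963/2.533 = 0.3802.
v₂/v₁ is just their ratio: 0.3802/0.09718 = 3.91.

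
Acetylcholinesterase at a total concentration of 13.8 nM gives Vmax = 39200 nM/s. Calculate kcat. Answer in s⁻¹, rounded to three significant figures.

2840 s⁻¹

kcat = Vmax/[E]total = 39200 nM/s / 13.8 nM = 2840 s⁻¹.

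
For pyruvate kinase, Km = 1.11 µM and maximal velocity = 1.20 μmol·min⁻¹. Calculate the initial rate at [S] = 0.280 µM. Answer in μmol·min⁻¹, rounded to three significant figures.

0.242 μmol·min⁻¹

[S]/(Km+[S]) = 0.280/1.390 = 0.2014, the fractional saturation.
v = 0.2014 × Vmax = 0.2014 × 1.20 = 0.242 μmol·min⁻¹.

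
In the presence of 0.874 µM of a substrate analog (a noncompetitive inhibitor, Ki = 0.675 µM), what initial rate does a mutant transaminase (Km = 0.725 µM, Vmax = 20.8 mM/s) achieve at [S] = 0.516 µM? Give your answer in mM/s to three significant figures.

3.77 mM/s

α = 1 + [I]/Ki = 1 + 0.874/0.675 = 2.295.
For a noncompetitive inhibitor, Vmax is reduced to Vmax/α while Km is unchanged: Km,app = 0.725 µM, Vmax,app = 9.06 mM/s.
v = Vmax,app·[S]/(Km,app + [S]) = 9.06 × 0.516/(0.725 + 0.516) = 3.77 mM/s.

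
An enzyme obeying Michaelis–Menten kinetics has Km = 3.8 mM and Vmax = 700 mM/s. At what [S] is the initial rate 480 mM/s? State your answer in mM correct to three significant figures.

The required fractional saturation is v/Vmax = 480/700 = 0.6857.
Then [S]/(Km+[S]) = 0.6857 ⇒ [S] = 3.8 × 0.6857/(1 − 0.6857) = 8.29 mM.

8.29 mM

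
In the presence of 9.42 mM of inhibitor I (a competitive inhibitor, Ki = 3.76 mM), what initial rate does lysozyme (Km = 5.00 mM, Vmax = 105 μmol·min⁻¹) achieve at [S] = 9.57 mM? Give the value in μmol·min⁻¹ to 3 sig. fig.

37.1 μmol·min⁻¹

α = 1 + [I]/Ki = 1 + 9.42/3.76 = 3.505.
For a competitive inhibitor, Vmax is unchanged and the apparent Km becomes α·Km: Km,app = 17.5 mM, Vmax,app = 105 μmol·min⁻¹.
v = Vmax,app·[S]/(Km,app + [S]) = 105 × 9.57/(17.5 + 9.57) = 37.1 μmol·min⁻¹.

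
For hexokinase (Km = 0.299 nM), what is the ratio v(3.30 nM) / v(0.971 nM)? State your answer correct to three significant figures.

The fractional saturations are [S]/(Km+[S]) = 0.971/1.270 = 0.7646 and 3.30/3.599 = 0.9169.
v₂/v₁ is just their ratio: 0.9169/0.7646 = 1.20.

1.20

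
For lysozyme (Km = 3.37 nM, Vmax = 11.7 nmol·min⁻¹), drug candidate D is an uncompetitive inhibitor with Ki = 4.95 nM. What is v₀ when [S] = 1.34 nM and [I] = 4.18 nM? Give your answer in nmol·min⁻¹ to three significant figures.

2.68 nmol·min⁻¹

With α = 1 + [I]/Ki = 1 + 4.18/4.95 = 1.844, the uncompetitive rate law is v = (Vmax/α)·[S] / (Km/α + [S]).
v = (11.7/1.844)×1.34 / (3.37/1.844 + 1.34) = 8.500/3.167 = 2.68 nmol·min⁻¹.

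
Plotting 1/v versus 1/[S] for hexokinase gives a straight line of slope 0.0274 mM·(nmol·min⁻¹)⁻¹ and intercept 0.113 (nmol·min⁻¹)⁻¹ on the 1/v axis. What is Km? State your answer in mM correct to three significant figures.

y-intercept = 1/Vmax ⇒ Vmax = 8.85 nmol·min⁻¹; slope = Km/Vmax ⇒ Km = slope × Vmax.
Km = 0.0274 × 8.85 = 0.242 mM.

0.242 mM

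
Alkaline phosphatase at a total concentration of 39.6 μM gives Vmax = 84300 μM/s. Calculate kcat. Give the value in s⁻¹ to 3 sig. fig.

2130 s⁻¹

kcat = Vmax/[E]total = 84300 μM/s / 39.6 μM = 2130 s⁻¹.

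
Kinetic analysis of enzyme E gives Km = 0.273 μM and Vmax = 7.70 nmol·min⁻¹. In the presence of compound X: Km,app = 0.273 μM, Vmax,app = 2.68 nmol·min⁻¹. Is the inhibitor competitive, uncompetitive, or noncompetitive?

noncompetitive

Vmax decreases (7.70 → 2.68 nmol·min⁻¹) while Km is unchanged — pure noncompetitive inhibition.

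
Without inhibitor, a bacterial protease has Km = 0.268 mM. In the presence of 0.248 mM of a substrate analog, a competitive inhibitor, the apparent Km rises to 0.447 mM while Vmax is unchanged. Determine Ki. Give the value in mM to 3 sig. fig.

0.371 mM

Competitive: Km,app = α·Km with α = 1 + [I]/Ki.
α = Km,app/Km = 0.447/0.268 = 1.668.
Ki = [I]/(α − 1) = 0.248/0.6679 = 0.371 mM.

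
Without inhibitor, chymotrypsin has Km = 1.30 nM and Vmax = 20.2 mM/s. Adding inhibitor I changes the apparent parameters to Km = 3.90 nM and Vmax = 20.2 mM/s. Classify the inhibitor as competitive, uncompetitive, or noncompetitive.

Km increases (1.30 → 3.90 nM) while Vmax is unchanged — the hallmark of competitive inhibition.

competitive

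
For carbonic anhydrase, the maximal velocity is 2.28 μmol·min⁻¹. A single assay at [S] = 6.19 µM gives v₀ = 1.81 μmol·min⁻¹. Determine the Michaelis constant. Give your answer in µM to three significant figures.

1.61 µM

v/Vmax = 1.81/2.28 = 0.7939 = [S]/(Km+[S]).
So Km + [S] = [S]/0.7939 = 7.797 µM, giving Km = 7.797 − 6.19 = 1.61 µM.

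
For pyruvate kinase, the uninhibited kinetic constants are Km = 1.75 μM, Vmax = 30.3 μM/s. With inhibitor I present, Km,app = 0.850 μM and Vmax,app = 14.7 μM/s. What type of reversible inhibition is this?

uncompetitive

Both Km and Vmax decrease by the same factor (~2.06-fold) — characteristic of uncompetitive inhibition.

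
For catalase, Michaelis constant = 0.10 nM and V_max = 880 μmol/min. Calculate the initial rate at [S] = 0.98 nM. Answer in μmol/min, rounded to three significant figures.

799 μmol/min

v = Vmax·[S]/(Km + [S]) = 880 × 0.98 / (0.10 + 0.98)
  = 862.4 / 1.080 = 799 μmol/min.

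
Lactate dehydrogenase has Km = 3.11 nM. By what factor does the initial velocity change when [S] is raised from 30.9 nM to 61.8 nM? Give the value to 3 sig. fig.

1.05

Since Vmax cancels, v₂/v₁ = [S]₂(Km+[S]₁) / [S]₁(Km+[S]₂).
= 61.8×(3.11+30.9) / (30.9×(3.11+61.8)) = 2102/2006 = 1.05.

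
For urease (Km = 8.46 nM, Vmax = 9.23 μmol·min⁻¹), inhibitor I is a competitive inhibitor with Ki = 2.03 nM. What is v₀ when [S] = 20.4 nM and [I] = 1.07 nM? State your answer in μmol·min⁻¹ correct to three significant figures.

α = 1 + [I]/Ki = 1 + 1.07/2.03 = 1.527.
For a competitive inhibitor, Vmax is unchanged and the apparent Km becomes α·Km: Km,app = 12.9 nM, Vmax,app = 9.23 μmol·min⁻¹.
v = Vmax,app·[S]/(Km,app + [S]) = 9.23 × 20.4/(12.9 + 20.4) = 5.65 μmol·min⁻¹.

5.65 μmol·min⁻¹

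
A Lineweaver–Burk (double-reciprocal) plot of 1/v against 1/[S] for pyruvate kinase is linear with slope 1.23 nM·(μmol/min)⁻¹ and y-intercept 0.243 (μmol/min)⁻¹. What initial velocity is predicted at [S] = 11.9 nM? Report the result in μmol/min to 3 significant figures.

2.89 μmol/min

The y-intercept is 1/Vmax, so Vmax = 1/0.243 = 4.12 μmol/min.
The slope is Km/Vmax, so Km = 1.23 × 4.12 = 5.06 nM.
Then v = 4.12 × 11.9/(5.06 + 11.9) = 2.89 μmol/min.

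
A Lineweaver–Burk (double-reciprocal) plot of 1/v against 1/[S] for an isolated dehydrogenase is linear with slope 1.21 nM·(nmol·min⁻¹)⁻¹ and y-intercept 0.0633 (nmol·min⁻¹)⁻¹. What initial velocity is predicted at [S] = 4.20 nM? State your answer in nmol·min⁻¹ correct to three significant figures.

The y-intercept is 1/Vmax, so Vmax = 1/0.0633 = 15.8 nmol·min⁻¹.
The slope is Km/Vmax, so Km = 1.21 × 15.8 = 19.1 nM.
Then v = 15.8 × 4.20/(19.1 + 4.20) = 2.85 nmol·min⁻¹.

2.85 nmol·min⁻¹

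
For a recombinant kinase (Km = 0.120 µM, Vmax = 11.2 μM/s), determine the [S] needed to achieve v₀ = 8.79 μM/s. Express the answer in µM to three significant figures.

0.438 µM

The required fractional saturation is v/Vmax = 8.79/11.2 = 0.7848.
Then [S]/(Km+[S]) = 0.7848 ⇒ [S] = 0.120 × 0.7848/(1 − 0.7848) = 0.438 µM.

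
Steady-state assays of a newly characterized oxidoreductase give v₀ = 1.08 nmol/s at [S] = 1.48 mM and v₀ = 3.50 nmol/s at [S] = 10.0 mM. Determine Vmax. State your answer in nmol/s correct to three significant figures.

In reciprocal form, 1/v = (Km/Vmax)·(1/[S]) + 1/Vmax. The two points give (1/[S], 1/v) = (0.6757, 0.9259) and (0.1000, 0.2857).
Slope = (0.9259 − 0.2857)/(0.6757 − 0.1000) = 1.112; intercept = 0.9259 − 1.112×0.6757 = 0.1745.
Vmax = 1/intercept = 5.73 nmol/s; Km = slope × Vmax = 1.112 × 5.73 = 6.37 mM.

5.73 nmol/s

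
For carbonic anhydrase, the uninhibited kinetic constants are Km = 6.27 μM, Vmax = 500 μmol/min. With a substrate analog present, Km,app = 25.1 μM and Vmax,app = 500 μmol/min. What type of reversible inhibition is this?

competitive

Km increases (6.27 → 25.1 μM) while Vmax is unchanged — the hallmark of competitive inhibition.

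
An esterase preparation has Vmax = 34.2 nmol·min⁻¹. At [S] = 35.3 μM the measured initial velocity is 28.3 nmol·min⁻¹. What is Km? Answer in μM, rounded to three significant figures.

7.36 μM

v/Vmax = 28.3/34.2 = 0.8275 = [S]/(Km+[S]).
So Km + [S] = [S]/0.8275 = 42.66 μM, giving Km = 42.66 − 35.3 = 7.36 μM.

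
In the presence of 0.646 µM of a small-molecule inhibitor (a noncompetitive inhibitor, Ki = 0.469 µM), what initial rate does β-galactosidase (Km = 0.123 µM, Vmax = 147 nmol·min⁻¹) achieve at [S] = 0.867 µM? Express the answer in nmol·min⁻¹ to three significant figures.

54.2 nmol·min⁻¹

α = 1 + [I]/Ki = 1 + 0.646/0.469 = 2.377.
For a noncompetitive inhibitor, Vmax is reduced to Vmax/α while Km is unchanged: Km,app = 0.123 µM, Vmax,app = 61.8 nmol·min⁻¹.
v = Vmax,app·[S]/(Km,app + [S]) = 61.8 × 0.867/(0.123 + 0.867) = 54.2 nmol·min⁻¹.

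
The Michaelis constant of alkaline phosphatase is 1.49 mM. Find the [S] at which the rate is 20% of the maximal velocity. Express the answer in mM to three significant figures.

0.372 mM

v/Vmax = [S]/(Km+[S]) = 0.2, so [S] = Km·0.2/(1 − 0.2) = 1.49 × 0.2500.
[S] = 0.372 mM.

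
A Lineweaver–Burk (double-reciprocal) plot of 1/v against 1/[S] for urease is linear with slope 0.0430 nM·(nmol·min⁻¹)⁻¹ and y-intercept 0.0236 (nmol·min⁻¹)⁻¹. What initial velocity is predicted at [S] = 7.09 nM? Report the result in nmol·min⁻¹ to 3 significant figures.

33.7 nmol·min⁻¹

The y-intercept is 1/Vmax, so Vmax = 1/0.0236 = 42.4 nmol·min⁻¹.
The slope is Km/Vmax, so Km = 0.0430 × 42.4 = 1.82 nM.
Then v = 42.4 × 7.09/(1.82 + 7.09) = 33.7 nmol·min⁻¹.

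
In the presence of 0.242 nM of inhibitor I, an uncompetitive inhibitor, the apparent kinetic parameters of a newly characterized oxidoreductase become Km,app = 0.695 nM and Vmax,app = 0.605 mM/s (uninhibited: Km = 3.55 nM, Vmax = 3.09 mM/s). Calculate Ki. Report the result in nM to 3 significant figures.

Uncompetitive: Vmax,app = Vmax/α (and Km,app = Km/α) with α = 1 + [I]/Ki.
α = Vmax/Vmax,app = 3.09/0.605 = 5.107.
Ki = [I]/(α − 1) = 0.242/4.107 = 0.0589 nM.

0.0589 nM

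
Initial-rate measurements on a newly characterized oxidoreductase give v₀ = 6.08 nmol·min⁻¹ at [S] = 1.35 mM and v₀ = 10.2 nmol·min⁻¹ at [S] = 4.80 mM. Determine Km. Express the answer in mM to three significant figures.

1.73 mM

In reciprocal form, 1/v = (Km/Vmax)·(1/[S]) + 1/Vmax. The two points give (1/[S], 1/v) = (0.7407, 0.1645) and (0.2083, 0.09804).
Slope = (0.1645 − 0.09804)/(0.7407 − 0.2083) = 0.1248; intercept = 0.1645 − 0.1248×0.7407 = 0.07204.
Vmax = 1/intercept = 13.9 nmol·min⁻¹; Km = slope × Vmax = 0.1248 × 13.9 = 1.73 mM.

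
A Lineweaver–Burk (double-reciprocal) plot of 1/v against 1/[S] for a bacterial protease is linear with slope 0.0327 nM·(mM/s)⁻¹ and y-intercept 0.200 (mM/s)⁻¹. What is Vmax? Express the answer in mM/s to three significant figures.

5.00 mM/s

The y-intercept of a Lineweaver–Burk plot equals 1/Vmax, so Vmax = 1/0.200 = 5.00 mM/s.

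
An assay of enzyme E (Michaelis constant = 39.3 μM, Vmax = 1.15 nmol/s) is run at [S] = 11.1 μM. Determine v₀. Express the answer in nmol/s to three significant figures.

0.253 nmol/s

[S]/(Km+[S]) = 11.1/50.40 = 0.2202, the fractional saturation.
v = 0.2202 × Vmax = 0.2202 × 1.15 = 0.253 nmol/s.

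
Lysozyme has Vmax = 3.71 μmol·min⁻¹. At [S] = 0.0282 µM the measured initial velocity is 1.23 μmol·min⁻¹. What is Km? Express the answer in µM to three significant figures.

v/Vmax = 1.23/3.71 = 0.3315 = [S]/(Km+[S]).
So Km + [S] = [S]/0.3315 = 0.08506 µM, giving Km = 0.08506 − 0.0282 = 0.0569 µM.

0.0569 µM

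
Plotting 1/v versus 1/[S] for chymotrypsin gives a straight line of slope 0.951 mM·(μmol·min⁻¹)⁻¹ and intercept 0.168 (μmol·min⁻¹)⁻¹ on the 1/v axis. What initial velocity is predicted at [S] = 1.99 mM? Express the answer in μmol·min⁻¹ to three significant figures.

The y-intercept is 1/Vmax, so Vmax = 1/0.168 = 5.95 μmol·min⁻¹.
The slope is Km/Vmax, so Km = 0.951 × 5.95 = 5.66 mM.
Then v = 5.95 × 1.99/(5.66 + 1.99) = 1.55 μmol·min⁻¹.

1.55 μmol·min⁻¹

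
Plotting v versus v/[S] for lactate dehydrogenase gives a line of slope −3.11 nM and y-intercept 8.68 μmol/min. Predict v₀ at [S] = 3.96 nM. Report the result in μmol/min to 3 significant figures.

In the Eadie–Hofstee form v = Vmax − Km·(v/[S]), the slope is −Km and the intercept is Vmax, so Km = 3.11 nM and Vmax = 8.68 μmol/min.
v = 8.68 × 3.96/(3.11 + 3.96) = 4.86 μmol/min.

4.86 μmol/min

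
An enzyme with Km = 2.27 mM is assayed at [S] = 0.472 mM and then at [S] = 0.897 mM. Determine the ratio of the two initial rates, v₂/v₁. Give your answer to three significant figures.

Since Vmax cancels, v₂/v₁ = [S]₂(Km+[S]₁) / [S]₁(Km+[S]₂).
= 0.897×(2.27+0.472) / (0.472×(2.27+0.897)) = 2.460/1.495 = 1.65.

1.65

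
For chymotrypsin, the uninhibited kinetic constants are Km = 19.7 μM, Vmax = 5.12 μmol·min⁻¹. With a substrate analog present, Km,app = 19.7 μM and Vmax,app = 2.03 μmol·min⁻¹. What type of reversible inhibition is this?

Vmax decreases (5.12 → 2.03 μmol·min⁻¹) while Km is unchanged — pure noncompetitive inhibition.

noncompetitive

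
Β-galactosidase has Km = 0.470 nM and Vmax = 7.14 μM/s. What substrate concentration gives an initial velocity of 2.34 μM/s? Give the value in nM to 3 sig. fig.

0.229 nM

The required fractional saturation is v/Vmax = 2.34/7.14 = 0.3277.
Then [S]/(Km+[S]) = 0.3277 ⇒ [S] = 0.470 × 0.3277/(1 − 0.3277) = 0.229 nM.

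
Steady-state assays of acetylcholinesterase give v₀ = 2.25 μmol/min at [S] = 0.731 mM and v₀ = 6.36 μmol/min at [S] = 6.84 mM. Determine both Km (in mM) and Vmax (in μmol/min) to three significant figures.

In reciprocal form, 1/v = (Km/Vmax)·(1/[S]) + 1/Vmax. The two points give (1/[S], 1/v) = (1.368, 0.4444) and (0.1462, 0.1572).
Slope = (0.4444 − 0.1572)/(1.368 − 0.1462) = 0.2351; intercept = 0.4444 − 0.2351×1.368 = 0.1229.
Vmax = 1/intercept = 8.14 μmol/min; Km = slope × Vmax = 0.2351 × 8.14 = 1.91 mM.

Km = 1.91 mM; Vmax = 8.14 μmol/min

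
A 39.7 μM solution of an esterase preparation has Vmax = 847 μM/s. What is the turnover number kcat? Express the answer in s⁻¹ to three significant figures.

kcat = Vmax/[E]total = 847 μM/s / 39.7 μM = 21.3 s⁻¹.

21.3 s⁻¹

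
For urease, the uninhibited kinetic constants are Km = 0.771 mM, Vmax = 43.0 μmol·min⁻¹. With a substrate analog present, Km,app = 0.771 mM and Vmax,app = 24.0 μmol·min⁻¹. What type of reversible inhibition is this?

noncompetitive

Vmax decreases (43.0 → 24.0 μmol·min⁻¹) while Km is unchanged — pure noncompetitive inhibition.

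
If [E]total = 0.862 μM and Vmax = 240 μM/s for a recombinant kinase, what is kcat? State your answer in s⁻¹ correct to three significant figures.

278 s⁻¹

kcat = Vmax/[E]total = 240 μM/s / 0.862 μM = 278 s⁻¹.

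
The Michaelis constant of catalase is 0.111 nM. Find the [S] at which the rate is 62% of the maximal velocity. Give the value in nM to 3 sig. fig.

0.181 nM

v/Vmax = [S]/(Km+[S]) = 0.62, so [S] = Km·0.62/(1 − 0.62) = 0.111 × 1.632.
[S] = 0.181 nM.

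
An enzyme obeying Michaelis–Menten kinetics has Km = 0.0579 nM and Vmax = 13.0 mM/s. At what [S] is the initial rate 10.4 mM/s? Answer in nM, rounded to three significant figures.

The required fractional saturation is v/Vmax = 10.4/13.0 = 0.8000.
Then [S]/(Km+[S]) = 0.8000 ⇒ [S] = 0.0579 × 0.8000/(1 − 0.8000) = 0.232 nM.

0.232 nM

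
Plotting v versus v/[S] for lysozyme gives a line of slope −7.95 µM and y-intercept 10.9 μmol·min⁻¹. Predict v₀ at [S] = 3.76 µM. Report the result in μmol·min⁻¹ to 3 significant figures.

In the Eadie–Hofstee form v = Vmax − Km·(v/[S]), the slope is −Km and the intercept is Vmax, so Km = 7.95 µM and Vmax = 10.9 μmol·min⁻¹.
v = 10.9 × 3.76/(7.95 + 3.76) = 3.50 μmol·min⁻¹.

3.50 μmol·min⁻¹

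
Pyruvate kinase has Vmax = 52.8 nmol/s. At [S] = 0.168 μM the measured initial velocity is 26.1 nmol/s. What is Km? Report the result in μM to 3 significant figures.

v/Vmax = 26.1/52.8 = 0.4943 = [S]/(Km+[S]).
So Km + [S] = [S]/0.4943 = 0.3399 μM, giving Km = 0.3399 − 0.168 = 0.172 μM.

0.172 μM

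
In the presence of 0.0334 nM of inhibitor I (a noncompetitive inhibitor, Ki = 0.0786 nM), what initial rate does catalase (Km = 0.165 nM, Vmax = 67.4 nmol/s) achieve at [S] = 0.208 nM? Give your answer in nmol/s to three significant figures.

26.4 nmol/s

With α = 1 + [I]/Ki = 1 + 0.0334/0.0786 = 1.425, the noncompetitive rate law is v = (Vmax/α)·[S] / (Km + [S]).
v = (67.4/1.425)×0.208 / (0.165 + 0.208) = 9.838/0.3730 = 26.4 nmol/s.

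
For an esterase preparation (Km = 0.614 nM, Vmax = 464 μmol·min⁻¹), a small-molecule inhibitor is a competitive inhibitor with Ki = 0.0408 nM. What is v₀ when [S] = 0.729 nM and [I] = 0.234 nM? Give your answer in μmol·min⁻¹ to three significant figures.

With α = 1 + [I]/Ki = 1 + 0.234/0.0408 = 6.735, the competitive rate law is v = Vmax[S] / (αKm + [S]).
v = 464×0.729 / (6.735×0.614 + 0.729) = 338.3/4.864 = 69.5 μmol·min⁻¹.

69.5 μmol·min⁻¹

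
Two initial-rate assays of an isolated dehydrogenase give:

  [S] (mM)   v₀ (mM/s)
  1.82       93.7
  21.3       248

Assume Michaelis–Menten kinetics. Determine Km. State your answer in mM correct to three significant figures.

3.87 mM

From v = Vmax[S]/(Km+[S]), each point gives Vmax = v(Km+[S])/[S].
Equating: 93.7(Km+1.82)/1.82 = 248(Km+21.3)/21.3.
51.48·Km + 93.7 = 11.64·Km + 248, so (51.48 − 11.64)·Km = 248 − 93.7.
Km = 154.3/39.84 = 3.87 mM; then Vmax = 93.7(3.87+1.82)/1.82 = 293 mM/s.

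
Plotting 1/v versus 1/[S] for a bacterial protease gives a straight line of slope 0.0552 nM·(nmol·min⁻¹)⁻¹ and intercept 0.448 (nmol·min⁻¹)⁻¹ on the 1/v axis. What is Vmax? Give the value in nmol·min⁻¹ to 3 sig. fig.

The y-intercept of a Lineweaver–Burk plot equals 1/Vmax, so Vmax = 1/0.448 = 2.23 nmol·min⁻¹.

2.23 nmol·min⁻¹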